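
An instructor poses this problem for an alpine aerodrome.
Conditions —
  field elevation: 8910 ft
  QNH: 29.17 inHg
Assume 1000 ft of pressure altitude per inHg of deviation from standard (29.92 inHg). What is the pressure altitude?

9660 ft

Pressure correction = (29.92 − 29.17) × 1000 = +750 ft.
Pressure altitude = 8910 + (+750) = 9660 ft.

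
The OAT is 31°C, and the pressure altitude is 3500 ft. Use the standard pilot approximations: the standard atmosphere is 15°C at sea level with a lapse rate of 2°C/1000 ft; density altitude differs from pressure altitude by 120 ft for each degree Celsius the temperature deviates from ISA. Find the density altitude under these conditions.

6260 ft

ISA temperature at 3500 ft = 15 − 2 × (3500/1000) = 8°C.
ISA deviation = 31 − 8 = +23°C.
Density altitude = 3500 + 120 × (23) = 3500 + (+2760) = 6260 ft.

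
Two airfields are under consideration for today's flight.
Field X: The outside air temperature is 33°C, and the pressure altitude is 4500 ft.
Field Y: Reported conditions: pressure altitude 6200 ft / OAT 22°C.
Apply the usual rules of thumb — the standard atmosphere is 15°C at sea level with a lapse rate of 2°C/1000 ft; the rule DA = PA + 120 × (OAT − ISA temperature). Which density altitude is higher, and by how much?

Field Y by 788 ft

Field X: ISA temp = 6°C, deviation +27°C, DA = 4500 + 120 × 27 = 7740 ft.
Field Y: ISA temp = 2.6°C, deviation +19.4°C, DA = 6200 + 120 × 19.4 = 8528 ft.
Field Y is higher by 8528 − 7740 = 788 ft.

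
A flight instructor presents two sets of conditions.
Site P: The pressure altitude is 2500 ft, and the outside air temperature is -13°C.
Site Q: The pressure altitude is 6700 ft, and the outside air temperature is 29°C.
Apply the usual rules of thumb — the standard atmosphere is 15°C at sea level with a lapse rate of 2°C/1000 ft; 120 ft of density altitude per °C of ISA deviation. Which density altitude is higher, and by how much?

Site Q by 10248 ft

Site P: ISA temp = 10°C, deviation -23°C, DA = 2500 + 120 × (-23) = -260 ft.
Site Q: ISA temp = 1.6°C, deviation +27.4°C, DA = 6700 + 120 × 27.4 = 9988 ft.
Site Q is higher by 9988 − (-260) = 10248 ft.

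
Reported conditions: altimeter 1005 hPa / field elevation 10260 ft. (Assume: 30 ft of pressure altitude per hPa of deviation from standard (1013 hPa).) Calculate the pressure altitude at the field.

Pressure correction = (1013 − 1005) × 30 = +240 ft.
Pressure altitude = 10260 + (+240) = 10500 ft.

10500 ft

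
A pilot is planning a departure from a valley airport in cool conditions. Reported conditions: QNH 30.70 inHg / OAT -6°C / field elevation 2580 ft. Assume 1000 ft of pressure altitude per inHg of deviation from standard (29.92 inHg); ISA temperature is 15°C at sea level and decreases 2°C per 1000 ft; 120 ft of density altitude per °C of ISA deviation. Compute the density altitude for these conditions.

Pressure altitude = 2580 + (29.92 − 30.70) × 1000 = 2580 + (-780) = 1800 ft.
ISA temperature at 1800 ft = 15 − 2 × (1800/1000) = 11.4°C.
ISA deviation = -6 − 11.4 = -17.4°C.
Density altitude = 1800 + 120 × (-17.4) = -288 ft.

-288 ft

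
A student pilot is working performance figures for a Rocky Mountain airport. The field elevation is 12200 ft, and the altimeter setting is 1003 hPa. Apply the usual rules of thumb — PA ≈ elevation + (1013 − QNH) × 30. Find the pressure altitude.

Pressure correction = (1013 − 1003) × 30 = +300 ft.
Pressure altitude = 12200 + (+300) = 12500 ft.

12500 ft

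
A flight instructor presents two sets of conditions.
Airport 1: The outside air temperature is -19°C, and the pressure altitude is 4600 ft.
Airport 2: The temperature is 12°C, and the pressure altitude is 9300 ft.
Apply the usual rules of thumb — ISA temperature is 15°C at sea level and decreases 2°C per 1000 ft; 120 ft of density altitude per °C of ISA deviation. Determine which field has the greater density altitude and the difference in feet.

Airport 2 by 9548 ft

Airport 1: ISA temp = 5.8°C, deviation -24.8°C, DA = 4600 + 120 × (-24.8) = 1624 ft.
Airport 2: ISA temp = -3.6°C, deviation +15.6°C, DA = 9300 + 120 × 15.6 = 11172 ft.
Airport 2 is higher by 11172 − 1624 = 9548 ft.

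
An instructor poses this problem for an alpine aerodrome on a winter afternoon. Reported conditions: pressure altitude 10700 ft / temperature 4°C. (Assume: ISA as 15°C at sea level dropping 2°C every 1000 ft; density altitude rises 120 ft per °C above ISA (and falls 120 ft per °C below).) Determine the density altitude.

ISA temperature at 10700 ft = 15 − 2 × (10700/1000) = -6.4°C.
ISA deviation = 4 − (-6.4) = +10.4°C.
Density altitude = 10700 + 120 × (10.4) = 10700 + (+1248) = 11948 ft.

11948 ft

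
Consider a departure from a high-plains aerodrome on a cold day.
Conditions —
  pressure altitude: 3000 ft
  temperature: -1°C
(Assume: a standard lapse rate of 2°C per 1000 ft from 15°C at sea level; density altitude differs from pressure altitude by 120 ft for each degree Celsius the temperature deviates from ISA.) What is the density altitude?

ISA temperature at 3000 ft = 15 − 2 × (3000/1000) = 9°C.
ISA deviation = -1 − 9 = -10°C.
Density altitude = 3000 + 120 × (-10) = 3000 + (-1200) = 1800 ft.

1800 ft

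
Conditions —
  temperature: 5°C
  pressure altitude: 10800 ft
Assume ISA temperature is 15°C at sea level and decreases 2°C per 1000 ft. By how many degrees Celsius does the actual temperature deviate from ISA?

ISA temperature at 10800 ft = 15 − 2 × (10800/1000) = -6.6°C.
Deviation = OAT − ISA = 5 − (-6.6) = +11.6°C.

ISA+11.6°C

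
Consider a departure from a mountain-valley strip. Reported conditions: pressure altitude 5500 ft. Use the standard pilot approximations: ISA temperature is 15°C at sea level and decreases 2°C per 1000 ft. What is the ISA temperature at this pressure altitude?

ISA temperature = 15 − 2 × (5500/1000) = 15 − 11 = 4°C.

4°C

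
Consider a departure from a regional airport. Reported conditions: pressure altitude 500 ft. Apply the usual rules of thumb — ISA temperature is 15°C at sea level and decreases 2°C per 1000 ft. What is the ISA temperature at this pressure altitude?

14°C

ISA temperature = 15 − 2 × (500/1000) = 15 − 1 = 14°C.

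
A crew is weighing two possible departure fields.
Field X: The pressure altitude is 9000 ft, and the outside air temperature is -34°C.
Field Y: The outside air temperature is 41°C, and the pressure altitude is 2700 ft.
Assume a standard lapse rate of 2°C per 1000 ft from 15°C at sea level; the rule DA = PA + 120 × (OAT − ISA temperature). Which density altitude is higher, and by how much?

Field X: ISA temp = -3°C, deviation -31°C, DA = 9000 + 120 × (-31) = 5280 ft.
Field Y: ISA temp = 9.6°C, deviation +31.4°C, DA = 2700 + 120 × 31.4 = 6468 ft.
Field Y is higher by 6468 − 5280 = 1188 ft.

Field Y by 1188 ft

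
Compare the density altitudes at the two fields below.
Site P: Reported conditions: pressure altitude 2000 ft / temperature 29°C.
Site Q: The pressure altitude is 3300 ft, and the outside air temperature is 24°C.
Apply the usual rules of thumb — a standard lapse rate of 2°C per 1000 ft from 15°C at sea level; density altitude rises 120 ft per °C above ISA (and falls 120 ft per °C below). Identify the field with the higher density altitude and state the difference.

Site Q by 1012 ft

Site P: ISA temp = 11°C, deviation +18°C, DA = 2000 + 120 × 18 = 4160 ft.
Site Q: ISA temp = 8.4°C, deviation +15.6°C, DA = 3300 + 120 × 15.6 = 5172 ft.
Site Q is higher by 5172 − 4160 = 1012 ft.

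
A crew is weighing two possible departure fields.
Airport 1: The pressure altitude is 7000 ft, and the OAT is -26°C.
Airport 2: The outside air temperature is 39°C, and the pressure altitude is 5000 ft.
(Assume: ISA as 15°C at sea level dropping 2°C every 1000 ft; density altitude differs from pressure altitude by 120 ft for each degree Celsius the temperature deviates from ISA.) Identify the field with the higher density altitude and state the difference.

Airport 1: ISA temp = 1°C, deviation -27°C, DA = 7000 + 120 × (-27) = 3760 ft.
Airport 2: ISA temp = 5°C, deviation +34°C, DA = 5000 + 120 × 34 = 9080 ft.
Airport 2 is higher by 9080 − 3760 = 5320 ft.

Airport 2 by 5320 ft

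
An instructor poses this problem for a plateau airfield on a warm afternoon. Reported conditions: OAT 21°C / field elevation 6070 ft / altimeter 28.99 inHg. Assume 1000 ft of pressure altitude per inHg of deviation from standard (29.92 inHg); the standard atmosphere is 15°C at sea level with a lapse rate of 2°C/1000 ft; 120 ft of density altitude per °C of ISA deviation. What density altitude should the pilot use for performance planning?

Pressure altitude = 6070 + (29.92 − 28.99) × 1000 = 6070 + (+930) = 7000 ft.
ISA temperature at 7000 ft = 15 − 2 × (7000/1000) = 1°C.
ISA deviation = 21 − 1 = +20°C.
Density altitude = 7000 + 120 × (20) = 9400 ft.

9400 ft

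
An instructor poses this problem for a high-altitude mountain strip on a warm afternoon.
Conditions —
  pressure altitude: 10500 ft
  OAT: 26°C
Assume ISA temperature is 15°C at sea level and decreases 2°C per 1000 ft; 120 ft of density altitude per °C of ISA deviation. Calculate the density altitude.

ISA temperature at 10500 ft = 15 − 2 × (10500/1000) = -6°C.
ISA deviation = 26 − (-6) = +32°C.
Density altitude = 10500 + 120 × (32) = 10500 + (+3840) = 14340 ft.

14340 ft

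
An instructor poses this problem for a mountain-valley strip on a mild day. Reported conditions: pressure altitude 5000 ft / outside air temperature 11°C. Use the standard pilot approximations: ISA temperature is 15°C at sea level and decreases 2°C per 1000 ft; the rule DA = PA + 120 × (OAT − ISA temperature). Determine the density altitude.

ISA temperature at 5000 ft = 15 − 2 × (5000/1000) = 5°C.
ISA deviation = 11 − 5 = +6°C.
Density altitude = 5000 + 120 × (6) = 5000 + (+720) = 5720 ft.

5720 ft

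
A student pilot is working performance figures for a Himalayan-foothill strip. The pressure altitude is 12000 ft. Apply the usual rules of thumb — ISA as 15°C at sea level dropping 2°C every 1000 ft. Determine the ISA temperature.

ISA temperature = 15 − 2 × (12000/1000) = 15 − 24 = -9°C.

-9°C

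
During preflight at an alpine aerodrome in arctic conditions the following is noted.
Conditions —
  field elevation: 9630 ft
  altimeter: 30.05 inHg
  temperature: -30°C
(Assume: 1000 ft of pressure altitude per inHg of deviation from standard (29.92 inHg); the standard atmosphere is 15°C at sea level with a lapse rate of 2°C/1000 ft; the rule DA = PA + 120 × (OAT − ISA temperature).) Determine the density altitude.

6380 ft

Pressure altitude = 9630 + (29.92 − 30.05) × 1000 = 9630 + (-130) = 9500 ft.
ISA temperature at 9500 ft = 15 − 2 × (9500/1000) = -4°C.
ISA deviation = -30 − (-4) = -26°C.
Density altitude = 9500 + 120 × (-26) = 6380 ft.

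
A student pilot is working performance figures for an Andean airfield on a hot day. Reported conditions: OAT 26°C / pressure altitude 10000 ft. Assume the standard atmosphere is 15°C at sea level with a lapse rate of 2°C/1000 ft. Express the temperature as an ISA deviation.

ISA temperature at 10000 ft = 15 − 2 × (10000/1000) = -5°C.
Deviation = OAT − ISA = 26 − (-5) = +31°C.

ISA+31°C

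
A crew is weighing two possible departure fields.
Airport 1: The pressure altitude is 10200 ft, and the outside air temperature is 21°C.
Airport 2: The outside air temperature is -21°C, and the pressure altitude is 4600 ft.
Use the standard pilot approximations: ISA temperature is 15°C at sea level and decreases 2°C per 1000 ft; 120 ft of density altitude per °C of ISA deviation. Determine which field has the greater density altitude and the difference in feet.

Airport 1 by 11984 ft

Airport 1: ISA temp = -5.4°C, deviation +26.4°C, DA = 10200 + 120 × 26.4 = 13368 ft.
Airport 2: ISA temp = 5.8°C, deviation -26.8°C, DA = 4600 + 120 × (-26.8) = 1384 ft.
Airport 1 is higher by 13368 − 1384 = 11984 ft.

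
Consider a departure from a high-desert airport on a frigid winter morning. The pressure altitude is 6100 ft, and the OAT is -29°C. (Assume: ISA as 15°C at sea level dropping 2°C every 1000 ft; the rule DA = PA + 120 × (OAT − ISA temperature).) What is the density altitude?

ISA temperature at 6100 ft = 15 − 2 × (6100/1000) = 2.8°C.
ISA deviation = -29 − 2.8 = -31.8°C.
Density altitude = 6100 + 120 × (-31.8) = 6100 + (-3816) = 2284 ft.

2284 ft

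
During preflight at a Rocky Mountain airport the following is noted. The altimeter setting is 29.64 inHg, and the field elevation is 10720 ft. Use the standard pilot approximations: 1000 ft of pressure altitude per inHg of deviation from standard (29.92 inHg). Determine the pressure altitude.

Pressure correction = (29.92 − 29.64) × 1000 = +280 ft.
Pressure altitude = 10720 + (+280) = 11000 ft.

11000 ft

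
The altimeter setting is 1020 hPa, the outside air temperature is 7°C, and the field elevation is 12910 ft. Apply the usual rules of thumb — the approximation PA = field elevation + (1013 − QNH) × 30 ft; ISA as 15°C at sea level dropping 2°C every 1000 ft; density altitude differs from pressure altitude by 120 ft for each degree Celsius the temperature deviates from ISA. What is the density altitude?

Pressure altitude = 12910 + (1013 − 1020) × 30 = 12910 + (-210) = 12700 ft.
ISA temperature at 12700 ft = 15 − 2 × (12700/1000) = -10.4°C.
ISA deviation = 7 − (-10.4) = +17.4°C.
Density altitude = 12700 + 120 × (17.4) = 14788 ft.

14788 ft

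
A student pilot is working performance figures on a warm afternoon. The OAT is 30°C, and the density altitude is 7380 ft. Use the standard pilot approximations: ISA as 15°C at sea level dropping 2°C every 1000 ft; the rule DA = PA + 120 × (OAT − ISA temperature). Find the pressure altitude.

DA = PA + 120 × (OAT − (15 − 2·PA/1000)) = PA + 120·OAT − 1800 + 0.24·PA = 1.24·PA + 120·OAT − 1800.
So 1.24·PA = 7380 − 120 × 30 + 1800 = 5580.
PA = 5580 / 1.24 = 4500 ft.

4500 ft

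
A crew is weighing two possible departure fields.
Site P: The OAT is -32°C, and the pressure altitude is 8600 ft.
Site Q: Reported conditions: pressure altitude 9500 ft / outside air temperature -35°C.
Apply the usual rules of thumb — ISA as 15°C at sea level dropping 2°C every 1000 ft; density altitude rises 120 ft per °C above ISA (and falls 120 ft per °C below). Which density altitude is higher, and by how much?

Site P: ISA temp = -2.2°C, deviation -29.8°C, DA = 8600 + 120 × (-29.8) = 5024 ft.
Site Q: ISA temp = -4°C, deviation -31°C, DA = 9500 + 120 × (-31) = 5780 ft.
Site Q is higher by 5780 − 5024 = 756 ft.

Site Q by 756 ft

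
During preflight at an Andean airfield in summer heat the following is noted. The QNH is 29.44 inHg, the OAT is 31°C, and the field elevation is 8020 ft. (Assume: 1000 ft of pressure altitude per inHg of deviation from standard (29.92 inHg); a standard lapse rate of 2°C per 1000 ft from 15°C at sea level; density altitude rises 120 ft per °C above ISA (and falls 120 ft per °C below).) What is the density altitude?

12460 ft

Pressure altitude = 8020 + (29.92 − 29.44) × 1000 = 8020 + (+480) = 8500 ft.
ISA temperature at 8500 ft = 15 − 2 × (8500/1000) = -2°C.
ISA deviation = 31 − (-2) = +33°C.
Density altitude = 8500 + 120 × (33) = 12460 ft.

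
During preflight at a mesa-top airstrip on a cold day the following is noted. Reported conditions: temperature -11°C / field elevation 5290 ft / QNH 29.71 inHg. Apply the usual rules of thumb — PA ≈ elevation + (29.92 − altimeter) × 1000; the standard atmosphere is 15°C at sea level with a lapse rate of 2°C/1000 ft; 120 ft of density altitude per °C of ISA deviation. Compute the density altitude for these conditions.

Pressure altitude = 5290 + (29.92 − 29.71) × 1000 = 5290 + (+210) = 5500 ft.
ISA temperature at 5500 ft = 15 − 2 × (5500/1000) = 4°C.
ISA deviation = -11 − 4 = -15°C.
Density altitude = 5500 + 120 × (-15) = 3700 ft.

3700 ft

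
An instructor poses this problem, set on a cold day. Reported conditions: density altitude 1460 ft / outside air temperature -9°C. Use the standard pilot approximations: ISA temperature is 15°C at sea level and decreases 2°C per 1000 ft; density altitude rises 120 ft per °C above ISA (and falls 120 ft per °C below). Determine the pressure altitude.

DA = PA + 120 × (OAT − (15 − 2·PA/1000)) = PA + 120·OAT − 1800 + 0.24·PA = 1.24·PA + 120·OAT − 1800.
So 1.24·PA = 1460 − 120 × (-9) + 1800 = 4340.
PA = 4340 / 1.24 = 3500 ft.

3500 ft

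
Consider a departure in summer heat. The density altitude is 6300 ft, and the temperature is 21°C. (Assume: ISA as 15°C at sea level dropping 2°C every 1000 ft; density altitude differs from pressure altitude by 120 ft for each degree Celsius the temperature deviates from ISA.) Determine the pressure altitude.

DA = PA + 120 × (OAT − (15 − 2·PA/1000)) = PA + 120·OAT − 1800 + 0.24·PA = 1.24·PA + 120·OAT − 1800.
So 1.24·PA = 6300 − 120 × 21 + 1800 = 5580.
PA = 5580 / 1.24 = 4500 ft.

4500 ft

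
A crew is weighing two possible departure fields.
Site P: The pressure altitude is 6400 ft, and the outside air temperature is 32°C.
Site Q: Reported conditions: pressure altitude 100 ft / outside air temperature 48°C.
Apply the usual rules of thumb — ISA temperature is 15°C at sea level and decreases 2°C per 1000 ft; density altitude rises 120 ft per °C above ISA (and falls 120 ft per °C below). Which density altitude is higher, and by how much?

Site P: ISA temp = 2.2°C, deviation +29.8°C, DA = 6400 + 120 × 29.8 = 9976 ft.
Site Q: ISA temp = 14.8°C, deviation +33.2°C, DA = 100 + 120 × 33.2 = 4084 ft.
Site P is higher by 9976 − 4084 = 5892 ft.

Site P by 5892 ft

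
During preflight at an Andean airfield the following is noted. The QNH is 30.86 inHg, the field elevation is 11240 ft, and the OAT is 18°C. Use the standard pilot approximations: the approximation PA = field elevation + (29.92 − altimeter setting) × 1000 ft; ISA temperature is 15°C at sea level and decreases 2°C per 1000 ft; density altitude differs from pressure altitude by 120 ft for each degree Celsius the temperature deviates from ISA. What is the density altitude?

Pressure altitude = 11240 + (29.92 − 30.86) × 1000 = 11240 + (-940) = 10300 ft.
ISA temperature at 10300 ft = 15 − 2 × (10300/1000) = -5.6°C.
ISA deviation = 18 − (-5.6) = +23.6°C.
Density altitude = 10300 + 120 × (23.6) = 13132 ft.

13132 ft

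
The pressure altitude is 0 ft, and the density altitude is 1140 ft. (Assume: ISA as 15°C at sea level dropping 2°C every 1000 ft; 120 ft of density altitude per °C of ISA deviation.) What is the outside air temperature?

Density altitude − pressure altitude = 1140 − 0 = +1140 ft.
At 120 ft/°C that is an ISA deviation of 1140/120 = +9.5°C.
ISA temperature at 0 ft = 15 − 2 × (0/1000) = 15°C.
OAT = ISA + deviation = 15 + (+9.5) = 24.5°C.

24.5°C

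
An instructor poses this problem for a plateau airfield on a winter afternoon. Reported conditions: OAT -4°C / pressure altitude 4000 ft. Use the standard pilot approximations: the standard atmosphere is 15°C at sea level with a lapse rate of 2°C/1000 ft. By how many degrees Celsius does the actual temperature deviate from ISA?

ISA temperature at 4000 ft = 15 − 2 × (4000/1000) = 7°C.
Deviation = OAT − ISA = -4 − 7 = -11°C.

ISA-11°C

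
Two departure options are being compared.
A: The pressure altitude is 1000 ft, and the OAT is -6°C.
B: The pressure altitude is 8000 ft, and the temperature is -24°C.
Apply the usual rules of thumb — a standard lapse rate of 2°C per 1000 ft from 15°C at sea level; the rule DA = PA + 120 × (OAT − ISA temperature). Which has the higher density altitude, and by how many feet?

A: ISA temp = 13°C, deviation -19°C, DA = 1000 + 120 × (-19) = -1280 ft.
B: ISA temp = -1°C, deviation -23°C, DA = 8000 + 120 × (-23) = 5240 ft.
B is higher by 5240 − (-1280) = 6520 ft.

B by 6520 ft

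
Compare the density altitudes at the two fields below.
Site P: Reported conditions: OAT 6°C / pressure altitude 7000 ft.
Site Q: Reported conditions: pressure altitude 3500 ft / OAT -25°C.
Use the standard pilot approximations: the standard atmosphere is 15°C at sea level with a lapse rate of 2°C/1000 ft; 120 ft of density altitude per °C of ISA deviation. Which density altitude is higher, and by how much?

Site P by 8060 ft

Site P: ISA temp = 1°C, deviation +5°C, DA = 7000 + 120 × 5 = 7600 ft.
Site Q: ISA temp = 8°C, deviation -33°C, DA = 3500 + 120 × (-33) = -460 ft.
Site P is higher by 7600 − (-460) = 8060 ft.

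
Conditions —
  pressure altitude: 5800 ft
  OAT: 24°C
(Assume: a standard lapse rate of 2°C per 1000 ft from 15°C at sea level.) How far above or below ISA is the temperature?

ISA+20.6°C

ISA temperature at 5800 ft = 15 − 2 × (5800/1000) = 3.4°C.
Deviation = OAT − ISA = 24 − 3.4 = +20.6°C.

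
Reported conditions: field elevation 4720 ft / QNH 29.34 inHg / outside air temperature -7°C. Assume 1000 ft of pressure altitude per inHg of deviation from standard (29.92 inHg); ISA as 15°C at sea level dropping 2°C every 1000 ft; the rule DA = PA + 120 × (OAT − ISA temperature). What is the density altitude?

3932 ft

Pressure altitude = 4720 + (29.92 − 29.34) × 1000 = 4720 + (+580) = 5300 ft.
ISA temperature at 5300 ft = 15 − 2 × (5300/1000) = 4.4°C.
ISA deviation = -7 − 4.4 = -11.4°C.
Density altitude = 5300 + 120 × (-11.4) = 3932 ft.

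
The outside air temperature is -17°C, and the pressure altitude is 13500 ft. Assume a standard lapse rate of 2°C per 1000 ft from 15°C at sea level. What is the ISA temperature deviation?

ISA temperature at 13500 ft = 15 − 2 × (13500/1000) = -12°C.
Deviation = OAT − ISA = -17 − (-12) = -5°C.

ISA-5°C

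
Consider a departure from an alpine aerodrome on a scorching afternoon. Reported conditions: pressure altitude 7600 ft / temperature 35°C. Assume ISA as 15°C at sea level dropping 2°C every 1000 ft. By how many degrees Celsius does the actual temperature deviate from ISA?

ISA temperature at 7600 ft = 15 − 2 × (7600/1000) = -0.2°C.
Deviation = OAT − ISA = 35 − (-0.2) = +35.2°C.

ISA+35.2°C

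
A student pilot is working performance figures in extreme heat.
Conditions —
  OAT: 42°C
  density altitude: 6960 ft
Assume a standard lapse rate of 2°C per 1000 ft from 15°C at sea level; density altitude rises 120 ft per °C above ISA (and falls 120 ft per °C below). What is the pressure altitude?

3000 ft

DA = PA + 120 × (OAT − (15 − 2·PA/1000)) = PA + 120·OAT − 1800 + 0.24·PA = 1.24·PA + 120·OAT − 1800.
So 1.24·PA = 6960 − 120 × 42 + 1800 = 3720.
PA = 3720 / 1.24 = 3000 ft.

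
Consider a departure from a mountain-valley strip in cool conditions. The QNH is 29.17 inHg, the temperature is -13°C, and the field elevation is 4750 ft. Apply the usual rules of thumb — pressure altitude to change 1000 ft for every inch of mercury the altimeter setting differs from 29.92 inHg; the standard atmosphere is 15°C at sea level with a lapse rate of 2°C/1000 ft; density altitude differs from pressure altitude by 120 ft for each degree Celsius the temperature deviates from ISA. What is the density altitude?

Pressure altitude = 4750 + (29.92 − 29.17) × 1000 = 4750 + (+750) = 5500 ft.
ISA temperature at 5500 ft = 15 − 2 × (5500/1000) = 4°C.
ISA deviation = -13 − 4 = -17°C.
Density altitude = 5500 + 120 × (-17) = 3460 ft.

3460 ft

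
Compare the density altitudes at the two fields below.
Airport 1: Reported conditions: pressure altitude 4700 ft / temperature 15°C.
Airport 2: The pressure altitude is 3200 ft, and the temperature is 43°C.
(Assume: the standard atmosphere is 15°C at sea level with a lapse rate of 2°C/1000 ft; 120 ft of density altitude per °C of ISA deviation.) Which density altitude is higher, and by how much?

Airport 2 by 1500 ft

Airport 1: ISA temp = 5.6°C, deviation +9.4°C, DA = 4700 + 120 × 9.4 = 5828 ft.
Airport 2: ISA temp = 8.6°C, deviation +34.4°C, DA = 3200 + 120 × 34.4 = 7328 ft.
Airport 2 is higher by 7328 − 5828 = 1500 ft.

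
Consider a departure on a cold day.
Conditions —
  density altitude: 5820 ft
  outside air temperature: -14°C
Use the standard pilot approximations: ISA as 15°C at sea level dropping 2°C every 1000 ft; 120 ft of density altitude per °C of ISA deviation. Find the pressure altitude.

DA = PA + 120 × (OAT − (15 − 2·PA/1000)) = PA + 120·OAT − 1800 + 0.24·PA = 1.24·PA + 120·OAT − 1800.
So 1.24·PA = 5820 − 120 × (-14) + 1800 = 9300.
PA = 9300 / 1.24 = 7500 ft.

7500 ft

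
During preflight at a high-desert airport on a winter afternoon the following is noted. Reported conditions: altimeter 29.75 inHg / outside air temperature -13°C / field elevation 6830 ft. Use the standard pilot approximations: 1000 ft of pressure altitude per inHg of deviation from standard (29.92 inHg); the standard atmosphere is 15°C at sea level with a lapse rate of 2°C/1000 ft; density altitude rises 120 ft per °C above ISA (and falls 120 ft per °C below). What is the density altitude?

5320 ft

Pressure altitude = 6830 + (29.92 − 29.75) × 1000 = 6830 + (+170) = 7000 ft.
ISA temperature at 7000 ft = 15 − 2 × (7000/1000) = 1°C.
ISA deviation = -13 − 1 = -14°C.
Density altitude = 7000 + 120 × (-14) = 5320 ft.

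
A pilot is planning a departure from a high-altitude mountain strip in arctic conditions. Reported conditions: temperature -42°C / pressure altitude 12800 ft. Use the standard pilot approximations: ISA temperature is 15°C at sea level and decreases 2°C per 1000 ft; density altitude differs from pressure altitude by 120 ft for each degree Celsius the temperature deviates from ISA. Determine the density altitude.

ISA temperature at 12800 ft = 15 − 2 × (12800/1000) = -10.6°C.
ISA deviation = -42 − (-10.6) = -31.4°C.
Density altitude = 12800 + 120 × (-31.4) = 12800 + (-3768) = 9032 ft.

9032 ft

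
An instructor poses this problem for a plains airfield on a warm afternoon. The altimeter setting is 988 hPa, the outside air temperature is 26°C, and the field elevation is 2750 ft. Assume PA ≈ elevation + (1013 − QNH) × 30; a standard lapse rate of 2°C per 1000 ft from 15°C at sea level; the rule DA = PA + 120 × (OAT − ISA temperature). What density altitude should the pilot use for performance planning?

Pressure altitude = 2750 + (1013 − 988) × 30 = 2750 + (+750) = 3500 ft.
ISA temperature at 3500 ft = 15 − 2 × (3500/1000) = 8°C.
ISA deviation = 26 − 8 = +18°C.
Density altitude = 3500 + 120 × (18) = 5660 ft.

5660 ft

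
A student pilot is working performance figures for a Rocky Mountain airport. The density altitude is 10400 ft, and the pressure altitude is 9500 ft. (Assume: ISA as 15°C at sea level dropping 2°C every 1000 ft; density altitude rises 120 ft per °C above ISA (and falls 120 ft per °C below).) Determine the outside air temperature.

Density altitude − pressure altitude = 10400 − 9500 = +900 ft.
At 120 ft/°C that is an ISA deviation of 900/120 = +7.5°C.
ISA temperature at 9500 ft = 15 − 2 × (9500/1000) = -4°C.
OAT = ISA + deviation = -4 + (+7.5) = 3.5°C.

3.5°C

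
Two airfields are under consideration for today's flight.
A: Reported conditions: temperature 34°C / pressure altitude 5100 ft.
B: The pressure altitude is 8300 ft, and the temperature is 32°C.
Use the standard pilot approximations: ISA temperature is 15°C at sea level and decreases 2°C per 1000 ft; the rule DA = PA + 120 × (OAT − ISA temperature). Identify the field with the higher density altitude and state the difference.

A: ISA temp = 4.8°C, deviation +29.2°C, DA = 5100 + 120 × 29.2 = 8604 ft.
B: ISA temp = -1.6°C, deviation +33.6°C, DA = 8300 + 120 × 33.6 = 12332 ft.
B is higher by 12332 − 8604 = 3728 ft.

B by 3728 ft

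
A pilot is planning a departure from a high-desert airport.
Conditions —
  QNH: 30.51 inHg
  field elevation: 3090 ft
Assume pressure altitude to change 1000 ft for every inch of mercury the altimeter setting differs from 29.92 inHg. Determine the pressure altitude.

2500 ft

Pressure correction = (29.92 − 30.51) × 1000 = -590 ft.
Pressure altitude = 3090 + (-590) = 2500 ft.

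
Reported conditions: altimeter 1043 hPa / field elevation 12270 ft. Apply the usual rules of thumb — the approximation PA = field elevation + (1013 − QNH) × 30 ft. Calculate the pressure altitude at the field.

11370 ft

Pressure correction = (1013 − 1043) × 30 = -900 ft.
Pressure altitude = 12270 + (-900) = 11370 ft.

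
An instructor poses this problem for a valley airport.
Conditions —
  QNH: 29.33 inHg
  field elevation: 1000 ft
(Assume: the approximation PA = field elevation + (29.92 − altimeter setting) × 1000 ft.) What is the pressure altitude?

1590 ft

Pressure correction = (29.92 − 29.33) × 1000 = +590 ft.
Pressure altitude = 1000 + (+590) = 1590 ft.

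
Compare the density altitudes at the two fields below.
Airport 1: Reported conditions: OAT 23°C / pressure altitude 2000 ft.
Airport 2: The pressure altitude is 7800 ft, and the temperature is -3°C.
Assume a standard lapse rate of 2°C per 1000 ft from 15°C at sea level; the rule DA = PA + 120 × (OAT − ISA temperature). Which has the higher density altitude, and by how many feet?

Airport 1: ISA temp = 11°C, deviation +12°C, DA = 2000 + 120 × 12 = 3440 ft.
Airport 2: ISA temp = -0.6°C, deviation -2.4°C, DA = 7800 + 120 × (-2.4) = 7512 ft.
Airport 2 is higher by 7512 − 3440 = 4072 ft.

Airport 2 by 4072 ft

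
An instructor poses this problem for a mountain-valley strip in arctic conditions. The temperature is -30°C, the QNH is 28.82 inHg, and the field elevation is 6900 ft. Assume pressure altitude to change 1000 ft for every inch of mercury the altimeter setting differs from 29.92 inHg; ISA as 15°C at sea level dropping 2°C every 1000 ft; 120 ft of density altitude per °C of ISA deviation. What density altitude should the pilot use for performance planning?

4520 ft

Pressure altitude = 6900 + (29.92 − 28.82) × 1000 = 6900 + (+1100) = 8000 ft.
ISA temperature at 8000 ft = 15 − 2 × (8000/1000) = -1°C.
ISA deviation = -30 − (-1) = -29°C.
Density altitude = 8000 + 120 × (-29) = 4520 ft.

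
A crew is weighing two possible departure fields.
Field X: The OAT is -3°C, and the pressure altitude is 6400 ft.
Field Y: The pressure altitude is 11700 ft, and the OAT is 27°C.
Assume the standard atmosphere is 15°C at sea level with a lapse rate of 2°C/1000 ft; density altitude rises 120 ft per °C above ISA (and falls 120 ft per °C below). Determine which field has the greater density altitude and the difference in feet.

Field Y by 10172 ft

Field X: ISA temp = 2.2°C, deviation -5.2°C, DA = 6400 + 120 × (-5.2) = 5776 ft.
Field Y: ISA temp = -8.4°C, deviation +35.4°C, DA = 11700 + 120 × 35.4 = 15948 ft.
Field Y is higher by 15948 − 5776 = 10172 ft.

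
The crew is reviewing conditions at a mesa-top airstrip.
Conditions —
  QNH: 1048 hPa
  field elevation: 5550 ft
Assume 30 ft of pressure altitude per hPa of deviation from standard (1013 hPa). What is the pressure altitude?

4500 ft

Pressure correction = (1013 − 1048) × 30 = -1050 ft.
Pressure altitude = 5550 + (-1050) = 4500 ft.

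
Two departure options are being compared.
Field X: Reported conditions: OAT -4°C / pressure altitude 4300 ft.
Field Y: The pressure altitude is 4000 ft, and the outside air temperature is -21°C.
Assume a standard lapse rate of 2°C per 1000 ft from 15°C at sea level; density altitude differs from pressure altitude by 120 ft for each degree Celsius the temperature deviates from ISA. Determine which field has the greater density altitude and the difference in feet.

Field X by 2412 ft

Field X: ISA temp = 6.4°C, deviation -10.4°C, DA = 4300 + 120 × (-10.4) = 3052 ft.
Field Y: ISA temp = 7°C, deviation -28°C, DA = 4000 + 120 × (-28) = 640 ft.
Field X is higher by 3052 − 640 = 2412 ft.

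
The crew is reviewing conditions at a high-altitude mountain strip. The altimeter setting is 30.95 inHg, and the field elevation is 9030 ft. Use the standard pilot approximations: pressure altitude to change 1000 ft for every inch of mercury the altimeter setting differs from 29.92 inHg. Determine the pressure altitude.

Pressure correction = (29.92 − 30.95) × 1000 = -1030 ft.
Pressure altitude = 9030 + (-1030) = 8000 ft.

8000 ft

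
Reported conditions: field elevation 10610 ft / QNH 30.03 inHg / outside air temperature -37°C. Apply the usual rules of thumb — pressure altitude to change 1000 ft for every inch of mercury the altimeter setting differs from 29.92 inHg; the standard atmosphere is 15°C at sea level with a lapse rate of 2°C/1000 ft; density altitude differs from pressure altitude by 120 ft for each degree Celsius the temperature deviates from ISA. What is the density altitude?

Pressure altitude = 10610 + (29.92 − 30.03) × 1000 = 10610 + (-110) = 10500 ft.
ISA temperature at 10500 ft = 15 − 2 × (10500/1000) = -6°C.
ISA deviation = -37 − (-6) = -31°C.
Density altitude = 10500 + 120 × (-31) = 6780 ft.

6780 ft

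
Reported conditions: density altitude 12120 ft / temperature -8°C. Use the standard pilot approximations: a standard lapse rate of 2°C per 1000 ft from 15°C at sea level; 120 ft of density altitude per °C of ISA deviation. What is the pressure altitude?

DA = PA + 120 × (OAT − (15 − 2·PA/1000)) = PA + 120·OAT − 1800 + 0.24·PA = 1.24·PA + 120·OAT − 1800.
So 1.24·PA = 12120 − 120 × (-8) + 1800 = 14880.
PA = 14880 / 1.24 = 12000 ft.

12000 ft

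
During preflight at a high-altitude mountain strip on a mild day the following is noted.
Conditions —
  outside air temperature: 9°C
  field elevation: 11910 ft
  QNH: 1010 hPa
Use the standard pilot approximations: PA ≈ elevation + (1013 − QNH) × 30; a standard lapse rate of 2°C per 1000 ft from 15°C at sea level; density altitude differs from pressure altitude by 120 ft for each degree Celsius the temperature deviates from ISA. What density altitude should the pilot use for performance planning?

Pressure altitude = 11910 + (1013 − 1010) × 30 = 11910 + (+90) = 12000 ft.
ISA temperature at 12000 ft = 15 − 2 × (12000/1000) = -9°C.
ISA deviation = 9 − (-9) = +18°C.
Density altitude = 12000 + 120 × (18) = 14160 ft.

14160 ft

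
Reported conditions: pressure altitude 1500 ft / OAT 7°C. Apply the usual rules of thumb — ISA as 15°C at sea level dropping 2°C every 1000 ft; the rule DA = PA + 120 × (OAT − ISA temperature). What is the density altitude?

ISA temperature at 1500 ft = 15 − 2 × (1500/1000) = 12°C.
ISA deviation = 7 − 12 = -5°C.
Density altitude = 1500 + 120 × (-5) = 1500 + (-600) = 900 ft.

900 ft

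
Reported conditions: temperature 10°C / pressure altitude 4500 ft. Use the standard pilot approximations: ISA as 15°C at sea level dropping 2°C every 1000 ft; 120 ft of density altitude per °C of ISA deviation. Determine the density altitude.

4980 ft

ISA temperature at 4500 ft = 15 − 2 × (4500/1000) = 6°C.
ISA deviation = 10 − 6 = +4°C.
Density altitude = 4500 + 120 × (4) = 4500 + (+480) = 4980 ft.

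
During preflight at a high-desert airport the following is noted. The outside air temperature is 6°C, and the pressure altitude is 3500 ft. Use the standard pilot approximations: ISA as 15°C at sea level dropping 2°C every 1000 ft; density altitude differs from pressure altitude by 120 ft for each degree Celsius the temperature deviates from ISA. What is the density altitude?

ISA temperature at 3500 ft = 15 − 2 × (3500/1000) = 8°C.
ISA deviation = 6 − 8 = -2°C.
Density altitude = 3500 + 120 × (-2) = 3500 + (-240) = 3260 ft.

3260 ft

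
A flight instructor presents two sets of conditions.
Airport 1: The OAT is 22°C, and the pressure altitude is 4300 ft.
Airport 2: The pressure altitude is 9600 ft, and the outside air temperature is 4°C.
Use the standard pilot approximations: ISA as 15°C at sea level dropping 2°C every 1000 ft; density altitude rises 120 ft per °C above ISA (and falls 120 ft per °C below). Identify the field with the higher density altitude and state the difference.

Airport 1: ISA temp = 6.4°C, deviation +15.6°C, DA = 4300 + 120 × 15.6 = 6172 ft.
Airport 2: ISA temp = -4.2°C, deviation +8.2°C, DA = 9600 + 120 × 8.2 = 10584 ft.
Airport 2 is higher by 10584 − 6172 = 4412 ft.

Airport 2 by 4412 ft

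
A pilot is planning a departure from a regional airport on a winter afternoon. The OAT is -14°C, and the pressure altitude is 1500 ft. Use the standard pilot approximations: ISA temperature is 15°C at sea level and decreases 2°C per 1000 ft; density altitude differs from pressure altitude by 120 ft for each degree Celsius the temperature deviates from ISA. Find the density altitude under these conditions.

-1620 ft

ISA temperature at 1500 ft = 15 − 2 × (1500/1000) = 12°C.
ISA deviation = -14 − 12 = -26°C.
Density altitude = 1500 + 120 × (-26) = 1500 + (-3120) = -1620 ft.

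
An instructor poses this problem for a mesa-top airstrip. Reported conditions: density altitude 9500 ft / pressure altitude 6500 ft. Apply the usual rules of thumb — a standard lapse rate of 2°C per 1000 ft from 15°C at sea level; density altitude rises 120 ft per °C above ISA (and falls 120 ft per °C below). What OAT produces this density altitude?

27°C

Density altitude − pressure altitude = 9500 − 6500 = +3000 ft.
At 120 ft/°C that is an ISA deviation of 3000/120 = +25°C.
ISA temperature at 6500 ft = 15 − 2 × (6500/1000) = 2°C.
OAT = ISA + deviation = 2 + (+25) = 27°C.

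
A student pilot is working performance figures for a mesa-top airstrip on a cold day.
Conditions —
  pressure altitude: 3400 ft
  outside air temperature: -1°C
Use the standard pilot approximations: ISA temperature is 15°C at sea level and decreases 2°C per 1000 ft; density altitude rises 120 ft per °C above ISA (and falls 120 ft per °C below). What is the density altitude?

2296 ft

ISA temperature at 3400 ft = 15 − 2 × (3400/1000) = 8.2°C.
ISA deviation = -1 − 8.2 = -9.2°C.
Density altitude = 3400 + 120 × (-9.2) = 3400 + (-1104) = 2296 ft.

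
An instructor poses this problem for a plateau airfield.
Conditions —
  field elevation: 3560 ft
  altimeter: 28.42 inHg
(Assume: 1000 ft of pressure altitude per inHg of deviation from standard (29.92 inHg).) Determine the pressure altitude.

5060 ft

Pressure correction = (29.92 − 28.42) × 1000 = +1500 ft.
Pressure altitude = 3560 + (+1500) = 5060 ft.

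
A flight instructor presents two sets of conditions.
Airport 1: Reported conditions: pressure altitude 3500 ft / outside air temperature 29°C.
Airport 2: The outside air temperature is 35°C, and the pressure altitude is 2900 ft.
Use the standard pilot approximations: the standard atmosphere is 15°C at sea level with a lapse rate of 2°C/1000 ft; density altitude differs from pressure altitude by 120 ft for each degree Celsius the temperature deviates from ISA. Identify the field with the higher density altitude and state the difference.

Airport 1 by 24 ft

Airport 1: ISA temp = 8°C, deviation +21°C, DA = 3500 + 120 × 21 = 6020 ft.
Airport 2: ISA temp = 9.2°C, deviation +25.8°C, DA = 2900 + 120 × 25.8 = 5996 ft.
Airport 1 is higher by 6020 − 5996 = 24 ft.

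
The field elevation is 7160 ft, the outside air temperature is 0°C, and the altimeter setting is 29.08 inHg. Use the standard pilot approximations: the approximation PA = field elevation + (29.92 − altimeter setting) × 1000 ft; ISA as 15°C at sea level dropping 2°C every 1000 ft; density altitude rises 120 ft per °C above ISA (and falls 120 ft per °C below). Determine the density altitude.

8120 ft

Pressure altitude = 7160 + (29.92 − 29.08) × 1000 = 7160 + (+840) = 8000 ft.
ISA temperature at 8000 ft = 15 − 2 × (8000/1000) = -1°C.
ISA deviation = 0 − (-1) = +1°C.
Density altitude = 8000 + 120 × (1) = 8120 ft.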